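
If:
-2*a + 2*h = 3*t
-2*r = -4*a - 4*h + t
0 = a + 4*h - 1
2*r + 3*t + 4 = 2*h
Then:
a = -29/11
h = 10/11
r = -51/11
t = 26/11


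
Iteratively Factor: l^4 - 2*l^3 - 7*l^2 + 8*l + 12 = (l - 3)*(l^3 + l^2 - 4*l - 4) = (l - 3)*(l - 2)*(l^2 + 3*l + 2) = (l - 3)*(l - 2)*(l + 2)*(l + 1)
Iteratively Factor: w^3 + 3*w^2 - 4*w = (w)*(w^2 + 3*w - 4) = w*(w - 1)*(w + 4)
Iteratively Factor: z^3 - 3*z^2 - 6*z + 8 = (z - 1)*(z^2 - 2*z - 8) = (z - 1)*(z + 2)*(z - 4)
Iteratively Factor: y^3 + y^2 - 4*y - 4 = (y + 2)*(y^2 - y - 2) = (y - 2)*(y + 2)*(y + 1)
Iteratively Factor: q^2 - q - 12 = (q + 3)*(q - 4)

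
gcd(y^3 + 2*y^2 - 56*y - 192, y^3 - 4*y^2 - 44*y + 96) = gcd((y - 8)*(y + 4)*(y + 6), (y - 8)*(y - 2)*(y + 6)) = y^2 - 2*y - 48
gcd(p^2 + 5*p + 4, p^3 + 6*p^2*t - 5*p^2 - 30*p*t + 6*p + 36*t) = 1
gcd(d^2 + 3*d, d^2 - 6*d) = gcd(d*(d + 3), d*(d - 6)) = d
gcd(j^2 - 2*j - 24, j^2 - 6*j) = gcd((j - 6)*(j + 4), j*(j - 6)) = j - 6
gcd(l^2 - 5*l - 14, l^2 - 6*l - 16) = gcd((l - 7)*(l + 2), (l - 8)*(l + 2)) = l + 2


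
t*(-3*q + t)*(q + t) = -3*q^2*t - 2*q*t^2 + t^3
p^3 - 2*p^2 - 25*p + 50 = (p - 5)*(p - 2)*(p + 5)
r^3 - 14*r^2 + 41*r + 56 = (r - 8)*(r - 7)*(r + 1)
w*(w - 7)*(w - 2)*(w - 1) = w^4 - 10*w^3 + 23*w^2 - 14*w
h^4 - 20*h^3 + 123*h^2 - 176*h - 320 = (h - 8)^2*(h - 5)*(h + 1)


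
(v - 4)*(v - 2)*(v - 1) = v^3 - 7*v^2 + 14*v - 8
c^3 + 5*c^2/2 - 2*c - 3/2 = (c - 1)*(c + 1/2)*(c + 3)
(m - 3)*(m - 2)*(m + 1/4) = m^3 - 19*m^2/4 + 19*m/4 + 3/2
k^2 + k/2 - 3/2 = (k - 1)*(k + 3/2)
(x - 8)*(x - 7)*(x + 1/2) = x^3 - 29*x^2/2 + 97*x/2 + 28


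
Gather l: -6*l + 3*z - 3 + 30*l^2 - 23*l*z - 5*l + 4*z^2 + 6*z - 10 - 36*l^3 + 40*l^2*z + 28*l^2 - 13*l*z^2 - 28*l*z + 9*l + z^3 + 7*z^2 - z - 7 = -36*l^3 + l^2*(40*z + 58) + l*(-13*z^2 - 51*z - 2) + z^3 + 11*z^2 + 8*z - 20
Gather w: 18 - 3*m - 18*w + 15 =-3*m - 18*w + 33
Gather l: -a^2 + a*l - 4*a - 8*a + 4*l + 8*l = -a^2 - 12*a + l*(a + 12)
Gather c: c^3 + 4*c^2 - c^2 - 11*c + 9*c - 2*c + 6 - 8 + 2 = c^3 + 3*c^2 - 4*c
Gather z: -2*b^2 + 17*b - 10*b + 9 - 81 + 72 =-2*b^2 + 7*b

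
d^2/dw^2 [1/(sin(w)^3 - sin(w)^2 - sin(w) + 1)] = (-7*sin(w) + 9*cos(w)^2 - 13)/((sin(w) - 1)*cos(w)^4)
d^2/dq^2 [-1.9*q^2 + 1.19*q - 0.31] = -3.80000000000000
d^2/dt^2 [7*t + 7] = 0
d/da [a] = 1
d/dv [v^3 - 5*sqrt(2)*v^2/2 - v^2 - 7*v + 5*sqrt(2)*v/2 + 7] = 3*v^2 - 5*sqrt(2)*v - 2*v - 7 + 5*sqrt(2)/2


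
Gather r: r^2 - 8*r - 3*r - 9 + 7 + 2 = r^2 - 11*r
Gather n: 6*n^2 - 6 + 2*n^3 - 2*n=2*n^3 + 6*n^2 - 2*n - 6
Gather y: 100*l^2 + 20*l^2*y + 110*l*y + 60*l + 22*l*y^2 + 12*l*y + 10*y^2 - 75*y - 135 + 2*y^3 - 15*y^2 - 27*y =100*l^2 + 60*l + 2*y^3 + y^2*(22*l - 5) + y*(20*l^2 + 122*l - 102) - 135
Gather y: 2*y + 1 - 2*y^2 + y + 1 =-2*y^2 + 3*y + 2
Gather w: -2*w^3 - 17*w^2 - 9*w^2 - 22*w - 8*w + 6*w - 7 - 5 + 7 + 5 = -2*w^3 - 26*w^2 - 24*w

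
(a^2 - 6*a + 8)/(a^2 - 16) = (a - 2)/(a + 4)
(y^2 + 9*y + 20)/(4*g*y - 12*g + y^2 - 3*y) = (y^2 + 9*y + 20)/(4*g*y - 12*g + y^2 - 3*y)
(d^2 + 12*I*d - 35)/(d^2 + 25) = (d + 7*I)/(d - 5*I)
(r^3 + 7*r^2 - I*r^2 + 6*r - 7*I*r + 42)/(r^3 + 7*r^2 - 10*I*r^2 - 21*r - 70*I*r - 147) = (r + 2*I)/(r - 7*I)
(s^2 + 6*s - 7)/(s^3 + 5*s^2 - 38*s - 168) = (s - 1)/(s^2 - 2*s - 24)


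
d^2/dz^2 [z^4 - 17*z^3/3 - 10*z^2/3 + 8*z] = 12*z^2 - 34*z - 20/3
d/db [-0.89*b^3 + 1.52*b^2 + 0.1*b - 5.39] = -2.67*b^2 + 3.04*b + 0.1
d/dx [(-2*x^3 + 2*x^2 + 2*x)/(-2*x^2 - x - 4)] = 2*(2*x^4 + 2*x^3 + 13*x^2 - 8*x - 4)/(4*x^4 + 4*x^3 + 17*x^2 + 8*x + 16)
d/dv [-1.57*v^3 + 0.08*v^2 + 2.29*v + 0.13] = -4.71*v^2 + 0.16*v + 2.29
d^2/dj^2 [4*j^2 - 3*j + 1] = 8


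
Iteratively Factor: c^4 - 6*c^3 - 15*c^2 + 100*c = (c - 5)*(c^3 - c^2 - 20*c) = c*(c - 5)*(c^2 - c - 20) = c*(c - 5)*(c + 4)*(c - 5)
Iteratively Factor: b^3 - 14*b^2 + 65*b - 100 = (b - 5)*(b^2 - 9*b + 20) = (b - 5)^2*(b - 4)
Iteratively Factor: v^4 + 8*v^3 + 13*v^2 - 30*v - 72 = (v + 3)*(v^3 + 5*v^2 - 2*v - 24) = (v - 2)*(v + 3)*(v^2 + 7*v + 12) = (v - 2)*(v + 3)^2*(v + 4)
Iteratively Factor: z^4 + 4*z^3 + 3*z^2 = (z)*(z^3 + 4*z^2 + 3*z) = z^2*(z^2 + 4*z + 3) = z^2*(z + 3)*(z + 1)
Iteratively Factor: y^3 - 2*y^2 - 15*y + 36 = (y + 4)*(y^2 - 6*y + 9) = (y - 3)*(y + 4)*(y - 3)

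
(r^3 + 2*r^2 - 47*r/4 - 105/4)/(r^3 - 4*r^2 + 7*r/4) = (2*r^2 + 11*r + 15)/(r*(2*r - 1))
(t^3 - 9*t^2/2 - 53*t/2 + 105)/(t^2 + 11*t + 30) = (t^2 - 19*t/2 + 21)/(t + 6)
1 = 1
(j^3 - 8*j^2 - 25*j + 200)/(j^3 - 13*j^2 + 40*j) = (j + 5)/j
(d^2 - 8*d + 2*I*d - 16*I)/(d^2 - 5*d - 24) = (d + 2*I)/(d + 3)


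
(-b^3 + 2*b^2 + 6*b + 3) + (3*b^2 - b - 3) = -b^3 + 5*b^2 + 5*b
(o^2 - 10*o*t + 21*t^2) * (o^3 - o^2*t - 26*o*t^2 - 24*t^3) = o^5 - 11*o^4*t + 5*o^3*t^2 + 215*o^2*t^3 - 306*o*t^4 - 504*t^5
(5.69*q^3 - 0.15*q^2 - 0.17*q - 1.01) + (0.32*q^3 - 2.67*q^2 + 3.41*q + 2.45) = 6.01*q^3 - 2.82*q^2 + 3.24*q + 1.44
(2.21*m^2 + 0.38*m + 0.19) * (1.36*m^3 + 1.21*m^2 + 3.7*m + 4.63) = 3.0056*m^5 + 3.1909*m^4 + 8.8952*m^3 + 11.8682*m^2 + 2.4624*m + 0.8797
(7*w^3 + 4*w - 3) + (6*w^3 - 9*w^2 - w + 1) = 13*w^3 - 9*w^2 + 3*w - 2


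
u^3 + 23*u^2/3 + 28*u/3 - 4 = (u - 1/3)*(u + 2)*(u + 6)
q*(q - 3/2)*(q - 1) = q^3 - 5*q^2/2 + 3*q/2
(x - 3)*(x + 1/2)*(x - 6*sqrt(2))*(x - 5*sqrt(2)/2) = x^4 - 17*sqrt(2)*x^3/2 - 5*x^3/2 + 57*x^2/2 + 85*sqrt(2)*x^2/4 - 75*x + 51*sqrt(2)*x/4 - 45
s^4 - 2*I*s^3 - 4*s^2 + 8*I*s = s*(s - 2)*(s + 2)*(s - 2*I)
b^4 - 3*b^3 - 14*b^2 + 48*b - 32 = (b - 4)*(b - 2)*(b - 1)*(b + 4)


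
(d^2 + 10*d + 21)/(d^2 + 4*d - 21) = (d + 3)/(d - 3)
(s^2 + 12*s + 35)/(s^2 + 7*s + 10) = (s + 7)/(s + 2)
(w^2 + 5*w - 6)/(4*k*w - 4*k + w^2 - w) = (w + 6)/(4*k + w)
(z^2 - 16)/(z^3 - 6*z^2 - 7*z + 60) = (z + 4)/(z^2 - 2*z - 15)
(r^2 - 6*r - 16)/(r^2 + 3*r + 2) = (r - 8)/(r + 1)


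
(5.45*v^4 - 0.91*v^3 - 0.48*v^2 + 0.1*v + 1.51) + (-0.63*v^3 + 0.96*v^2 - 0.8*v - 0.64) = 5.45*v^4 - 1.54*v^3 + 0.48*v^2 - 0.7*v + 0.87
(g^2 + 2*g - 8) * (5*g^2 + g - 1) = 5*g^4 + 11*g^3 - 39*g^2 - 10*g + 8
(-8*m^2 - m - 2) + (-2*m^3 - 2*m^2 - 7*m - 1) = -2*m^3 - 10*m^2 - 8*m - 3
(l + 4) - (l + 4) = 0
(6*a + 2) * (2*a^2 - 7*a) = 12*a^3 - 38*a^2 - 14*a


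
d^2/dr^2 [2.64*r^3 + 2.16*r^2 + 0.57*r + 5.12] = 15.84*r + 4.32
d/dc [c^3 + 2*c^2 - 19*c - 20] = 3*c^2 + 4*c - 19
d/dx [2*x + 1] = 2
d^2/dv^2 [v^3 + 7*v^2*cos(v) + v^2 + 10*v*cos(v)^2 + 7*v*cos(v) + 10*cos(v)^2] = -7*v^2*cos(v) - 28*v*sin(v) - 7*v*cos(v) - 20*v*cos(2*v) + 6*v - 20*sqrt(2)*sin(2*v + pi/4) + 14*sqrt(2)*cos(v + pi/4) + 2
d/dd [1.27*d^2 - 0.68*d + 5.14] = 2.54*d - 0.68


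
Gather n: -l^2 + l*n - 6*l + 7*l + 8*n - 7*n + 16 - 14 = -l^2 + l + n*(l + 1) + 2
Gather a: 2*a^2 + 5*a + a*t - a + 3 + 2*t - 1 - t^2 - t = 2*a^2 + a*(t + 4) - t^2 + t + 2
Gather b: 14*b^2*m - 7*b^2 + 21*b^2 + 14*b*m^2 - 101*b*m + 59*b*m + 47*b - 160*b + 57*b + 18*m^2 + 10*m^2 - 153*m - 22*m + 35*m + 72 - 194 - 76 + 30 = b^2*(14*m + 14) + b*(14*m^2 - 42*m - 56) + 28*m^2 - 140*m - 168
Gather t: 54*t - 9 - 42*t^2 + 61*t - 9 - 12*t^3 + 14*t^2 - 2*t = -12*t^3 - 28*t^2 + 113*t - 18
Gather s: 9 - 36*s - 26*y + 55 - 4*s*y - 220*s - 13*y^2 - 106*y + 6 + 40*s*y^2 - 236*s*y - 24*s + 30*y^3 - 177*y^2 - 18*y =s*(40*y^2 - 240*y - 280) + 30*y^3 - 190*y^2 - 150*y + 70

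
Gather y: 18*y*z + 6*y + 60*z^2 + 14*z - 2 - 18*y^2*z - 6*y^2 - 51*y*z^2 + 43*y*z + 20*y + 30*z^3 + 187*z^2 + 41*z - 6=y^2*(-18*z - 6) + y*(-51*z^2 + 61*z + 26) + 30*z^3 + 247*z^2 + 55*z - 8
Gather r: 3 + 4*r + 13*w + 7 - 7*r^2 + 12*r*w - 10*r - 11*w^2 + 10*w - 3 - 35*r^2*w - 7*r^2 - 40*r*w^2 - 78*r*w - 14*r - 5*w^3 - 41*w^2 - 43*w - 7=r^2*(-35*w - 14) + r*(-40*w^2 - 66*w - 20) - 5*w^3 - 52*w^2 - 20*w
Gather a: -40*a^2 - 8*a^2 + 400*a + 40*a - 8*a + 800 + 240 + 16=-48*a^2 + 432*a + 1056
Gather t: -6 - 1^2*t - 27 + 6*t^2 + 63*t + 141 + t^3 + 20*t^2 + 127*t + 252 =t^3 + 26*t^2 + 189*t + 360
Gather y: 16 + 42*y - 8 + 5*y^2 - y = 5*y^2 + 41*y + 8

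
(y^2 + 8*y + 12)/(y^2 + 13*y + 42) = (y + 2)/(y + 7)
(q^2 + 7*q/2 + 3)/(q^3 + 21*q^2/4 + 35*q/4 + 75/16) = 8*(q + 2)/(8*q^2 + 30*q + 25)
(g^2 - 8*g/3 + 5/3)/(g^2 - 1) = (g - 5/3)/(g + 1)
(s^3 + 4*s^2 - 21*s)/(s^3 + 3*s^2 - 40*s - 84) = s*(s - 3)/(s^2 - 4*s - 12)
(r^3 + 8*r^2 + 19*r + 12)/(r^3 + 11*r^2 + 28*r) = (r^2 + 4*r + 3)/(r*(r + 7))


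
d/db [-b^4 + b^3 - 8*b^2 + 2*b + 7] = -4*b^3 + 3*b^2 - 16*b + 2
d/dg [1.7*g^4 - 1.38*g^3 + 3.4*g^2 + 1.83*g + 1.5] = 6.8*g^3 - 4.14*g^2 + 6.8*g + 1.83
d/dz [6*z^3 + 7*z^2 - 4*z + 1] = 18*z^2 + 14*z - 4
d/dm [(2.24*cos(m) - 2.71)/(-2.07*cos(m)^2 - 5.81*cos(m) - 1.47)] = (-4.6368*cos(m)^2 + 11.2194*cos(m) + 19.0379)*sin(m)/(4.2849*cos(m)^4 + 24.0534*cos(m)^3 + 39.8419*cos(m)^2 + 17.0814*cos(m) + 2.1609)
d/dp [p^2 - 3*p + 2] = 2*p - 3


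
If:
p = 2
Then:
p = 2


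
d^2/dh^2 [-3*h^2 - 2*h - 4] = -6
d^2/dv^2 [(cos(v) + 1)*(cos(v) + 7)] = -8*cos(v) - 2*cos(2*v)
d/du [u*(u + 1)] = 2*u + 1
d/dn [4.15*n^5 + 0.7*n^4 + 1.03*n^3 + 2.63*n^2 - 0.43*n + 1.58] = 20.75*n^4 + 2.8*n^3 + 3.09*n^2 + 5.26*n - 0.43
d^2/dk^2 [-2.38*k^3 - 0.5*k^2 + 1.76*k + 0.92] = -14.28*k - 1.0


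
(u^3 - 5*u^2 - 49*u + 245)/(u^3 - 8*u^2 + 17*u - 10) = (u^2 - 49)/(u^2 - 3*u + 2)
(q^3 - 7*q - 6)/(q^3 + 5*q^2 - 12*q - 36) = (q + 1)/(q + 6)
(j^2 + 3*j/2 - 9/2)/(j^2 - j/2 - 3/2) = (j + 3)/(j + 1)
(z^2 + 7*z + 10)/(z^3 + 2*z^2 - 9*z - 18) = (z + 5)/(z^2 - 9)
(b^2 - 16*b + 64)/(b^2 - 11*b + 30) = (b^2 - 16*b + 64)/(b^2 - 11*b + 30)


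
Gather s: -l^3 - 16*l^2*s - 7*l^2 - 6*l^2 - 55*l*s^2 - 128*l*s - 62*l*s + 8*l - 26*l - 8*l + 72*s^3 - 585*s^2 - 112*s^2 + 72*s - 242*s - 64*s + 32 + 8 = -l^3 - 13*l^2 - 26*l + 72*s^3 + s^2*(-55*l - 697) + s*(-16*l^2 - 190*l - 234) + 40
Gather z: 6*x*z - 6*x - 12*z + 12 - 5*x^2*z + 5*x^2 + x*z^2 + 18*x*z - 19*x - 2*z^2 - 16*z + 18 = 5*x^2 - 25*x + z^2*(x - 2) + z*(-5*x^2 + 24*x - 28) + 30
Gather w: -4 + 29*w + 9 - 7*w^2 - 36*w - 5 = -7*w^2 - 7*w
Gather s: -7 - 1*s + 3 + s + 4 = 0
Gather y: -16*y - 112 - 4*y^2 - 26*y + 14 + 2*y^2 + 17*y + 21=-2*y^2 - 25*y - 77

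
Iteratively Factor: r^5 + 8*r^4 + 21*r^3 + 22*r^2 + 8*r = (r + 1)*(r^4 + 7*r^3 + 14*r^2 + 8*r) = (r + 1)^2*(r^3 + 6*r^2 + 8*r) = (r + 1)^2*(r + 2)*(r^2 + 4*r) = r*(r + 1)^2*(r + 2)*(r + 4)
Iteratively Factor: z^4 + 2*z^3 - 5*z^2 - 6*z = (z + 3)*(z^3 - z^2 - 2*z) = (z - 2)*(z + 3)*(z^2 + z) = (z - 2)*(z + 1)*(z + 3)*(z)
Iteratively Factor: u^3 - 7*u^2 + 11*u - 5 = (u - 5)*(u^2 - 2*u + 1) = (u - 5)*(u - 1)*(u - 1)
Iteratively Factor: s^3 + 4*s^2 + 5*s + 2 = (s + 2)*(s^2 + 2*s + 1) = (s + 1)*(s + 2)*(s + 1)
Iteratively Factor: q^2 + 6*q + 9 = (q + 3)*(q + 3)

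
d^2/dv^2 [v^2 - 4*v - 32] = 2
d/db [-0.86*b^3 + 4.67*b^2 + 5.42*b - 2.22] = -2.58*b^2 + 9.34*b + 5.42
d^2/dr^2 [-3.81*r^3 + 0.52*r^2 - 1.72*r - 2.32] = 1.04 - 22.86*r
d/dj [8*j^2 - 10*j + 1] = 16*j - 10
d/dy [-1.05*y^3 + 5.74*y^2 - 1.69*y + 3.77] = -3.15*y^2 + 11.48*y - 1.69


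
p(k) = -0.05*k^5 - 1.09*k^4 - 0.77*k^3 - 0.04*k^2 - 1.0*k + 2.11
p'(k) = -0.25*k^4 - 4.36*k^3 - 2.31*k^2 - 0.08*k - 1.0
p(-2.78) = -35.68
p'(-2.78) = 60.11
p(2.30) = -43.49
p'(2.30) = -73.45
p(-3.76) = -134.05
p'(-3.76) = 148.44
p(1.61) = -10.68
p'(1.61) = -26.99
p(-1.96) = -4.93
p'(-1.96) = 19.42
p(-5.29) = -526.19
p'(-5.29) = 384.44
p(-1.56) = 0.50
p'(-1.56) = 8.57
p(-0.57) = 2.70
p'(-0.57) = -0.92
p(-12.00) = -8821.73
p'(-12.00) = 2017.40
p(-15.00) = -14605.64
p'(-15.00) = 1539.20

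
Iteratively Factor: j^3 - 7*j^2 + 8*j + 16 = (j + 1)*(j^2 - 8*j + 16) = (j - 4)*(j + 1)*(j - 4)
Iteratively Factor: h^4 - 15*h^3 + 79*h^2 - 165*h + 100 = (h - 5)*(h^3 - 10*h^2 + 29*h - 20) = (h - 5)*(h - 1)*(h^2 - 9*h + 20) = (h - 5)*(h - 4)*(h - 1)*(h - 5)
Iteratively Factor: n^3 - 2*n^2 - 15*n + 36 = (n + 4)*(n^2 - 6*n + 9) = (n - 3)*(n + 4)*(n - 3)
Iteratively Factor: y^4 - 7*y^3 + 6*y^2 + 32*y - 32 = (y + 2)*(y^3 - 9*y^2 + 24*y - 16) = (y - 4)*(y + 2)*(y^2 - 5*y + 4) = (y - 4)*(y - 1)*(y + 2)*(y - 4)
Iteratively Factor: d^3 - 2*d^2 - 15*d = (d + 3)*(d^2 - 5*d) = d*(d + 3)*(d - 5)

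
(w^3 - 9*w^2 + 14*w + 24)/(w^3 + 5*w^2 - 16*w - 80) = (w^2 - 5*w - 6)/(w^2 + 9*w + 20)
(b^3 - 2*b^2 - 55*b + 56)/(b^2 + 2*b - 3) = (b^2 - b - 56)/(b + 3)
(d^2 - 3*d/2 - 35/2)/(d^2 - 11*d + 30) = (d + 7/2)/(d - 6)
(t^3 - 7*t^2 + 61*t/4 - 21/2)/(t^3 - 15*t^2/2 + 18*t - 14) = (t - 3/2)/(t - 2)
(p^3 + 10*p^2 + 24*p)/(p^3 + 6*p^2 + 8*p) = (p + 6)/(p + 2)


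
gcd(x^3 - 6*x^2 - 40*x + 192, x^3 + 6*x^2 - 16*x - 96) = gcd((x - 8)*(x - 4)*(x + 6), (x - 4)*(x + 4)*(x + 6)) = x^2 + 2*x - 24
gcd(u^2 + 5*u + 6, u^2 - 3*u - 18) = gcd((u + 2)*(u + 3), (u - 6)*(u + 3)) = u + 3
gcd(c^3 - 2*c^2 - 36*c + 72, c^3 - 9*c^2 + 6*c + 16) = c - 2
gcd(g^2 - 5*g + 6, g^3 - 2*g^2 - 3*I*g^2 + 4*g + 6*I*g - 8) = g - 2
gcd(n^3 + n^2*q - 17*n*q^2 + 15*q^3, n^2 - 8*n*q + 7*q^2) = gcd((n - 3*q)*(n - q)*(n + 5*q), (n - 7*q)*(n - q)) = -n + q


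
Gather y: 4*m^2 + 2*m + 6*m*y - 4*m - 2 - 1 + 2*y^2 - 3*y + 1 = 4*m^2 - 2*m + 2*y^2 + y*(6*m - 3) - 2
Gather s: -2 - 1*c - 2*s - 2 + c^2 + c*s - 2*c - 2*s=c^2 - 3*c + s*(c - 4) - 4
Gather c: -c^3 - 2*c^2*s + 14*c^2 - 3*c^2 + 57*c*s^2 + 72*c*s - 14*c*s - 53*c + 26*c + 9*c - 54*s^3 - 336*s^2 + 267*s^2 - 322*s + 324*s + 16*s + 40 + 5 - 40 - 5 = -c^3 + c^2*(11 - 2*s) + c*(57*s^2 + 58*s - 18) - 54*s^3 - 69*s^2 + 18*s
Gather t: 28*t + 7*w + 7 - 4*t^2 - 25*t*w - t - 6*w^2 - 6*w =-4*t^2 + t*(27 - 25*w) - 6*w^2 + w + 7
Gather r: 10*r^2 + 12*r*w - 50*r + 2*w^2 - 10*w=10*r^2 + r*(12*w - 50) + 2*w^2 - 10*w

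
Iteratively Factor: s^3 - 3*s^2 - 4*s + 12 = (s - 3)*(s^2 - 4) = (s - 3)*(s - 2)*(s + 2)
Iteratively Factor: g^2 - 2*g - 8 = (g + 2)*(g - 4)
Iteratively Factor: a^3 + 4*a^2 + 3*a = (a + 3)*(a^2 + a) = a*(a + 3)*(a + 1)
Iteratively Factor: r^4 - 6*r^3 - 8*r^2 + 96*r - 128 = (r - 4)*(r^3 - 2*r^2 - 16*r + 32) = (r - 4)*(r - 2)*(r^2 - 16) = (r - 4)*(r - 2)*(r + 4)*(r - 4)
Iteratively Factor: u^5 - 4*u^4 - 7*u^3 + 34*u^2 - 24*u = (u - 1)*(u^4 - 3*u^3 - 10*u^2 + 24*u) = (u - 4)*(u - 1)*(u^3 + u^2 - 6*u) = (u - 4)*(u - 1)*(u + 3)*(u^2 - 2*u) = (u - 4)*(u - 2)*(u - 1)*(u + 3)*(u)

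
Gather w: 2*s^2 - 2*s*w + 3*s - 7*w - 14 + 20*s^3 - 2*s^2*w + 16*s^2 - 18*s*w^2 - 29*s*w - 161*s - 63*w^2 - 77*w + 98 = 20*s^3 + 18*s^2 - 158*s + w^2*(-18*s - 63) + w*(-2*s^2 - 31*s - 84) + 84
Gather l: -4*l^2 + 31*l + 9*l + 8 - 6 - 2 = -4*l^2 + 40*l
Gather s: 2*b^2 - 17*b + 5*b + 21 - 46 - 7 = 2*b^2 - 12*b - 32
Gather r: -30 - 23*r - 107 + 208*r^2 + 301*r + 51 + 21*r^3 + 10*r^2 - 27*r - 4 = 21*r^3 + 218*r^2 + 251*r - 90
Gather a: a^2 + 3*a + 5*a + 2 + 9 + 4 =a^2 + 8*a + 15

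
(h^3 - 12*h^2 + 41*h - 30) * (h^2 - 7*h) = h^5 - 19*h^4 + 125*h^3 - 317*h^2 + 210*h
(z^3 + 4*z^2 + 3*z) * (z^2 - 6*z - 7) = z^5 - 2*z^4 - 28*z^3 - 46*z^2 - 21*z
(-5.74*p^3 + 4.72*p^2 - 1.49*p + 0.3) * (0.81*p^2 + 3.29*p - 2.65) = -4.6494*p^5 - 15.0614*p^4 + 29.5329*p^3 - 17.1671*p^2 + 4.9355*p - 0.795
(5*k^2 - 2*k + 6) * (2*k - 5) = 10*k^3 - 29*k^2 + 22*k - 30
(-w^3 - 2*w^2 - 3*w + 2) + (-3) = -w^3 - 2*w^2 - 3*w - 1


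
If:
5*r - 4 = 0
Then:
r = 4/5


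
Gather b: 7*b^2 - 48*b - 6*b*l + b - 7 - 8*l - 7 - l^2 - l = 7*b^2 + b*(-6*l - 47) - l^2 - 9*l - 14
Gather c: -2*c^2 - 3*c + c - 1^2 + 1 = -2*c^2 - 2*c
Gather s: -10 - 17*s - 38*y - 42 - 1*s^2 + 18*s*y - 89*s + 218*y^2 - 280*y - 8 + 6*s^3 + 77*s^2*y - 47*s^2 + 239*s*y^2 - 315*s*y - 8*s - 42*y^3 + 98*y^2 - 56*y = 6*s^3 + s^2*(77*y - 48) + s*(239*y^2 - 297*y - 114) - 42*y^3 + 316*y^2 - 374*y - 60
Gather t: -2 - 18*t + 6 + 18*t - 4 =0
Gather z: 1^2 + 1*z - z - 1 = 0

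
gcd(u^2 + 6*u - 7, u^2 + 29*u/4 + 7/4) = u + 7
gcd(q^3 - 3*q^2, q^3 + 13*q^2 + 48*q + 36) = 1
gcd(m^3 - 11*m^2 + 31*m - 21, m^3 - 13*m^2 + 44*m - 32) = m - 1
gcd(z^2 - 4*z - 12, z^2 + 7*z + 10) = z + 2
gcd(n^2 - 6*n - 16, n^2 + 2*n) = n + 2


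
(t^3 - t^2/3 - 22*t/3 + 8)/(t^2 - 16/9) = 3*(t^2 + t - 6)/(3*t + 4)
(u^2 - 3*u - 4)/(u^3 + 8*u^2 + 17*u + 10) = (u - 4)/(u^2 + 7*u + 10)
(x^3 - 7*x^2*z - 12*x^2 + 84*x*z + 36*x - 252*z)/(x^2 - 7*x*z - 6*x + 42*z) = x - 6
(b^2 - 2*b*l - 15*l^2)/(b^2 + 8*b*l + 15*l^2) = (b - 5*l)/(b + 5*l)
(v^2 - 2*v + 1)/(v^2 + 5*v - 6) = (v - 1)/(v + 6)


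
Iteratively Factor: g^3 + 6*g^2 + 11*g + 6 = (g + 1)*(g^2 + 5*g + 6) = (g + 1)*(g + 3)*(g + 2)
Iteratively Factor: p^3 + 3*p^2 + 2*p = (p)*(p^2 + 3*p + 2) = p*(p + 2)*(p + 1)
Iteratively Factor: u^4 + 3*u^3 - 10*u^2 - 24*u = (u + 2)*(u^3 + u^2 - 12*u) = u*(u + 2)*(u^2 + u - 12) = u*(u + 2)*(u + 4)*(u - 3)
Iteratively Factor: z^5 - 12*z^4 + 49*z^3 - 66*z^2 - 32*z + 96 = (z - 4)*(z^4 - 8*z^3 + 17*z^2 + 2*z - 24) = (z - 4)*(z - 3)*(z^3 - 5*z^2 + 2*z + 8) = (z - 4)*(z - 3)*(z + 1)*(z^2 - 6*z + 8) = (z - 4)^2*(z - 3)*(z + 1)*(z - 2)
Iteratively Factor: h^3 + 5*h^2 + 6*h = (h + 2)*(h^2 + 3*h) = (h + 2)*(h + 3)*(h)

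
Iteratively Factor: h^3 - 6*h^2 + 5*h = (h - 5)*(h^2 - h) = (h - 5)*(h - 1)*(h)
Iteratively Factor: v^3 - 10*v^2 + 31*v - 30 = (v - 5)*(v^2 - 5*v + 6) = (v - 5)*(v - 3)*(v - 2)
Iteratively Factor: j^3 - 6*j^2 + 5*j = (j)*(j^2 - 6*j + 5) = j*(j - 1)*(j - 5)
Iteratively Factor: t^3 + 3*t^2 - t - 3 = (t - 1)*(t^2 + 4*t + 3) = (t - 1)*(t + 3)*(t + 1)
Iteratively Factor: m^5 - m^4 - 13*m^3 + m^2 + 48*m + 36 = (m - 3)*(m^4 + 2*m^3 - 7*m^2 - 20*m - 12) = (m - 3)*(m + 2)*(m^3 - 7*m - 6) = (m - 3)*(m + 1)*(m + 2)*(m^2 - m - 6) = (m - 3)*(m + 1)*(m + 2)^2*(m - 3)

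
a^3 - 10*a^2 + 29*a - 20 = (a - 5)*(a - 4)*(a - 1)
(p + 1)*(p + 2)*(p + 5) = p^3 + 8*p^2 + 17*p + 10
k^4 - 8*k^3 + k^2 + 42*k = k*(k - 7)*(k - 3)*(k + 2)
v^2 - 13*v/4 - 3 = (v - 4)*(v + 3/4)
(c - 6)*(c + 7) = c^2 + c - 42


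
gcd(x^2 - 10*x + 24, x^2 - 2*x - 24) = x - 6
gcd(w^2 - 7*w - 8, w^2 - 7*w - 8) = w^2 - 7*w - 8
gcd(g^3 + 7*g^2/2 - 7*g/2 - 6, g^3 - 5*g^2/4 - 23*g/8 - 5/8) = g + 1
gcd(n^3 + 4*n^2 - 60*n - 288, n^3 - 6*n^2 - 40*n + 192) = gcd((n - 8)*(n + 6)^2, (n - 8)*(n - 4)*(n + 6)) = n^2 - 2*n - 48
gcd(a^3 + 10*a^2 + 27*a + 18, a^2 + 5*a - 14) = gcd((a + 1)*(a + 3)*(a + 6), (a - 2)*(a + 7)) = 1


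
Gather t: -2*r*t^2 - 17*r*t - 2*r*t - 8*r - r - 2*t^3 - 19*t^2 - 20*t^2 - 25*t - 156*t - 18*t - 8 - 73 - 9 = -9*r - 2*t^3 + t^2*(-2*r - 39) + t*(-19*r - 199) - 90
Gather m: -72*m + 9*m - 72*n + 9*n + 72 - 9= -63*m - 63*n + 63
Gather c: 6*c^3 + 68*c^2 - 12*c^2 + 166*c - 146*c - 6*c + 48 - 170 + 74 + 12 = 6*c^3 + 56*c^2 + 14*c - 36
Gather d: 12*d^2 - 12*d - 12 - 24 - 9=12*d^2 - 12*d - 45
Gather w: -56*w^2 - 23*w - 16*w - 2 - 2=-56*w^2 - 39*w - 4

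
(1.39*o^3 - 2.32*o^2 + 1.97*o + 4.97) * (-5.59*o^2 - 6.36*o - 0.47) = -7.7701*o^5 + 4.1284*o^4 + 3.0896*o^3 - 39.2211*o^2 - 32.5351*o - 2.3359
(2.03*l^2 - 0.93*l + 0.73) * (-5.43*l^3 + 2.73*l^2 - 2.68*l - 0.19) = -11.0229*l^5 + 10.5918*l^4 - 11.9432*l^3 + 4.0996*l^2 - 1.7797*l - 0.1387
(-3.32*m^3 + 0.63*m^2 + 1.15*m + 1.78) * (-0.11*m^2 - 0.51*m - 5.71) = 0.3652*m^5 + 1.6239*m^4 + 18.5094*m^3 - 4.3796*m^2 - 7.4743*m - 10.1638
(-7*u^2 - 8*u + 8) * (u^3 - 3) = -7*u^5 - 8*u^4 + 8*u^3 + 21*u^2 + 24*u - 24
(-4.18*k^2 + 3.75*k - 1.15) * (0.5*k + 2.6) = -2.09*k^3 - 8.993*k^2 + 9.175*k - 2.99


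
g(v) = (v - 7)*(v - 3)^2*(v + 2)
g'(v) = (v - 7)*(v - 3)^2 + (v - 7)*(v + 2)*(2*v - 6) + (v - 3)^2*(v + 2) = 4*v^3 - 33*v^2 + 50*v + 39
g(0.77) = -85.82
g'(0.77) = 59.76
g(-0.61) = -137.85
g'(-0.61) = -4.69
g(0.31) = -111.83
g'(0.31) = 51.45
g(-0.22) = -133.25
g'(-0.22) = 26.36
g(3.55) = -5.79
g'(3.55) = -20.43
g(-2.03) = 6.85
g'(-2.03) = -231.95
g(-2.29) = 75.39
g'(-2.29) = -296.59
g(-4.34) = 1429.62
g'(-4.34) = -1126.56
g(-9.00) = 16128.00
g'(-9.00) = -6000.00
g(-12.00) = 42750.00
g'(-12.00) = -12225.00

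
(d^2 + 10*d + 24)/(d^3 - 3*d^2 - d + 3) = (d^2 + 10*d + 24)/(d^3 - 3*d^2 - d + 3)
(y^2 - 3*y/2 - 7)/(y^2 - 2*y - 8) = (y - 7/2)/(y - 4)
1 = 1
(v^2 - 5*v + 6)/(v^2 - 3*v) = (v - 2)/v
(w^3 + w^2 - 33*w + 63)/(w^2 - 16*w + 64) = (w^3 + w^2 - 33*w + 63)/(w^2 - 16*w + 64)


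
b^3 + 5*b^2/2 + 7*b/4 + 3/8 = (b + 1/2)^2*(b + 3/2)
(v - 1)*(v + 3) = v^2 + 2*v - 3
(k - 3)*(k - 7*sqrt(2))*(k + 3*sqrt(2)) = k^3 - 4*sqrt(2)*k^2 - 3*k^2 - 42*k + 12*sqrt(2)*k + 126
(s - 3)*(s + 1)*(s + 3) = s^3 + s^2 - 9*s - 9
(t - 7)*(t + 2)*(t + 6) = t^3 + t^2 - 44*t - 84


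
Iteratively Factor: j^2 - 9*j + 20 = (j - 5)*(j - 4)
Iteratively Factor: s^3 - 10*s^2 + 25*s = (s)*(s^2 - 10*s + 25) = s*(s - 5)*(s - 5)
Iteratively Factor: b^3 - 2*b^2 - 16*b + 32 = (b - 4)*(b^2 + 2*b - 8) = (b - 4)*(b + 4)*(b - 2)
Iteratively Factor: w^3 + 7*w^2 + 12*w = (w + 3)*(w^2 + 4*w) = (w + 3)*(w + 4)*(w)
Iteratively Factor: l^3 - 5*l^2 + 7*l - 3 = (l - 3)*(l^2 - 2*l + 1) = (l - 3)*(l - 1)*(l - 1)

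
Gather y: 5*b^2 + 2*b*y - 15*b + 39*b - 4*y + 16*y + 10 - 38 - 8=5*b^2 + 24*b + y*(2*b + 12) - 36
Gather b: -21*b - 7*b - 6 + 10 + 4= 8 - 28*b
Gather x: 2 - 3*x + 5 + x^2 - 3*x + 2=x^2 - 6*x + 9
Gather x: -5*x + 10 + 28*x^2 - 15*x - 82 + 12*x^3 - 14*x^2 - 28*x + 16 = 12*x^3 + 14*x^2 - 48*x - 56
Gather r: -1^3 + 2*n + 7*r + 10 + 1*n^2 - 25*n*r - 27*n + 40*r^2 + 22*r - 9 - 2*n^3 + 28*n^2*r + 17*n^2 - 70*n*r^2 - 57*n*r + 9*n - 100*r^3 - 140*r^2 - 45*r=-2*n^3 + 18*n^2 - 16*n - 100*r^3 + r^2*(-70*n - 100) + r*(28*n^2 - 82*n - 16)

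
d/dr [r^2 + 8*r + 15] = 2*r + 8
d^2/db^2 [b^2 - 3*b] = 2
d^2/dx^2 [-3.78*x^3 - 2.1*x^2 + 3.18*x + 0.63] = -22.68*x - 4.2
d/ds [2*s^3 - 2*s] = 6*s^2 - 2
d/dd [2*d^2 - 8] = 4*d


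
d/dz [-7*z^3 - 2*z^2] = z*(-21*z - 4)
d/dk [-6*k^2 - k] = -12*k - 1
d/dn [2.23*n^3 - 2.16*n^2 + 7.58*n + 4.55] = 6.69*n^2 - 4.32*n + 7.58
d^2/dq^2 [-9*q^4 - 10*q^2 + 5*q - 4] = -108*q^2 - 20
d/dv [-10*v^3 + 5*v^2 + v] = -30*v^2 + 10*v + 1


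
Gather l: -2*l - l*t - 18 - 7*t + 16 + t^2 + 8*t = l*(-t - 2) + t^2 + t - 2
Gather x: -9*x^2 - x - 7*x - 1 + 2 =-9*x^2 - 8*x + 1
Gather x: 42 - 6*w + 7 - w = 49 - 7*w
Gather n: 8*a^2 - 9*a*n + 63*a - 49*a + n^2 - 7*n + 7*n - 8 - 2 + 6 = 8*a^2 - 9*a*n + 14*a + n^2 - 4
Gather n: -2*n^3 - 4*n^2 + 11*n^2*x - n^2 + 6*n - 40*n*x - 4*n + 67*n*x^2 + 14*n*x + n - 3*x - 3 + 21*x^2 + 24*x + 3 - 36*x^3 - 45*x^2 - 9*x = -2*n^3 + n^2*(11*x - 5) + n*(67*x^2 - 26*x + 3) - 36*x^3 - 24*x^2 + 12*x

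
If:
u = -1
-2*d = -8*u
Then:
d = -4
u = -1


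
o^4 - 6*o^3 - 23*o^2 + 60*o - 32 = (o - 8)*(o - 1)^2*(o + 4)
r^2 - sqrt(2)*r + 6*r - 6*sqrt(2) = (r + 6)*(r - sqrt(2))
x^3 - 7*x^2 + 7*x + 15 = (x - 5)*(x - 3)*(x + 1)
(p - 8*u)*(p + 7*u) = p^2 - p*u - 56*u^2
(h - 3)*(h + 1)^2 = h^3 - h^2 - 5*h - 3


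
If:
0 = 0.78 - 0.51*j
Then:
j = 1.53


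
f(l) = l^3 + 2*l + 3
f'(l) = 3*l^2 + 2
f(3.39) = 48.74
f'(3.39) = 36.48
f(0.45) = 3.99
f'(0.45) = 2.61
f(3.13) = 39.92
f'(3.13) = 31.39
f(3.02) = 36.58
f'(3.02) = 29.36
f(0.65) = 4.57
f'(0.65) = 3.27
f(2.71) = 28.32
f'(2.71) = 24.03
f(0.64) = 4.54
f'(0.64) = 3.23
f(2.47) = 23.01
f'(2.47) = 20.30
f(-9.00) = -744.00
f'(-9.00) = 245.00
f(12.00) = 1755.00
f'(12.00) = 434.00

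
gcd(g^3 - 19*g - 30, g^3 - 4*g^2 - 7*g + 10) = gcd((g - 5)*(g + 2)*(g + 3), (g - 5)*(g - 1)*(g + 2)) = g^2 - 3*g - 10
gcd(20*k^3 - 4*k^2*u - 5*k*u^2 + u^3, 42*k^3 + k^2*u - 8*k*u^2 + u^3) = 2*k + u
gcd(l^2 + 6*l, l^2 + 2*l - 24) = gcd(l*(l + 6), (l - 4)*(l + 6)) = l + 6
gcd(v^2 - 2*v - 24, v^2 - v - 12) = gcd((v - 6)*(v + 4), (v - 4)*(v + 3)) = 1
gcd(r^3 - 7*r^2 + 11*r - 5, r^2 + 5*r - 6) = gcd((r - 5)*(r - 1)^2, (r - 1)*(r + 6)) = r - 1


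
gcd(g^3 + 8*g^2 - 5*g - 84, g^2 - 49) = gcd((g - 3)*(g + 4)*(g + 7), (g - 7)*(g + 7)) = g + 7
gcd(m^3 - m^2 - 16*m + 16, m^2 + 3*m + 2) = 1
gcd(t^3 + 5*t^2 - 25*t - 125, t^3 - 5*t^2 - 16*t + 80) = t - 5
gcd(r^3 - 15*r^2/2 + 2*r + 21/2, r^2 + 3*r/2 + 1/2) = r + 1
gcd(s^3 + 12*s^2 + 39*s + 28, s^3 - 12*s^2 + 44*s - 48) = 1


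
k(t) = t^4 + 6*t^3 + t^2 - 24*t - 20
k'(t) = 4*t^3 + 18*t^2 + 2*t - 24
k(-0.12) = -17.12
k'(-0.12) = -23.99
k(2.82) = 118.07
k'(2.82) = 214.49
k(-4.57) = -25.92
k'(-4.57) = -38.99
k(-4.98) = -1.66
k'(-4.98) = -81.58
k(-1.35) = 2.78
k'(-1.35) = -3.74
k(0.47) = -30.39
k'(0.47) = -18.67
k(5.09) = 1346.21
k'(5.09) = 980.01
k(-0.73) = -4.00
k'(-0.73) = -17.42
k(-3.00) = -20.00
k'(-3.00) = 24.00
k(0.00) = -20.00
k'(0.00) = -24.00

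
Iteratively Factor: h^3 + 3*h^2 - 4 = (h + 2)*(h^2 + h - 2) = (h + 2)^2*(h - 1)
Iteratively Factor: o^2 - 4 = (o - 2)*(o + 2)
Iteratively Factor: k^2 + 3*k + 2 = (k + 1)*(k + 2)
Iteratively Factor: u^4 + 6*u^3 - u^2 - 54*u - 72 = (u - 3)*(u^3 + 9*u^2 + 26*u + 24) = (u - 3)*(u + 2)*(u^2 + 7*u + 12) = (u - 3)*(u + 2)*(u + 3)*(u + 4)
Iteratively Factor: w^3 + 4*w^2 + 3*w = (w)*(w^2 + 4*w + 3) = w*(w + 1)*(w + 3)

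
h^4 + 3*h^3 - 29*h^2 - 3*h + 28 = (h - 4)*(h - 1)*(h + 1)*(h + 7)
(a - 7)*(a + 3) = a^2 - 4*a - 21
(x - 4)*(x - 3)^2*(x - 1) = x^4 - 11*x^3 + 43*x^2 - 69*x + 36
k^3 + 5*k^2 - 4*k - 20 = (k - 2)*(k + 2)*(k + 5)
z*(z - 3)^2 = z^3 - 6*z^2 + 9*z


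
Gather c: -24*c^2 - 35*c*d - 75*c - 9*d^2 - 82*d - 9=-24*c^2 + c*(-35*d - 75) - 9*d^2 - 82*d - 9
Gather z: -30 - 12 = -42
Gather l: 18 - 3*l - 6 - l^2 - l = -l^2 - 4*l + 12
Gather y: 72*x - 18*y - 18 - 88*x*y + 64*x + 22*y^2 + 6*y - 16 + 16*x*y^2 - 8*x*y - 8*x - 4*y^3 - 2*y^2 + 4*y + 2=128*x - 4*y^3 + y^2*(16*x + 20) + y*(-96*x - 8) - 32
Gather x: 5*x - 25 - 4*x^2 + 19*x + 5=-4*x^2 + 24*x - 20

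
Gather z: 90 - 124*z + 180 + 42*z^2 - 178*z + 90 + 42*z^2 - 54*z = 84*z^2 - 356*z + 360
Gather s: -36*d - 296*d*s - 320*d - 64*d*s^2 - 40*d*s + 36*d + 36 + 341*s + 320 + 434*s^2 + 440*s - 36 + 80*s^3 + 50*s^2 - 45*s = -320*d + 80*s^3 + s^2*(484 - 64*d) + s*(736 - 336*d) + 320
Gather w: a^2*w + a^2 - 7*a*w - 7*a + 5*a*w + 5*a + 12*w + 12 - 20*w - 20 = a^2 - 2*a + w*(a^2 - 2*a - 8) - 8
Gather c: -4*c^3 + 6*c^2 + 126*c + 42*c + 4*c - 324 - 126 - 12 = -4*c^3 + 6*c^2 + 172*c - 462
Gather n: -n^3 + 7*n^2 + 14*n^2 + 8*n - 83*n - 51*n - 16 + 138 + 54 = -n^3 + 21*n^2 - 126*n + 176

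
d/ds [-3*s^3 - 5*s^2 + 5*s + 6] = -9*s^2 - 10*s + 5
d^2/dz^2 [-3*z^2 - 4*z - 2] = -6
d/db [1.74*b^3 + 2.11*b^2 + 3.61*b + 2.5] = 5.22*b^2 + 4.22*b + 3.61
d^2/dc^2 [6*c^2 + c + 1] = 12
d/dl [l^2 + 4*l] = 2*l + 4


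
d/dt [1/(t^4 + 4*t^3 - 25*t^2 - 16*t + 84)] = 2*(-2*t^3 - 6*t^2 + 25*t + 8)/(t^4 + 4*t^3 - 25*t^2 - 16*t + 84)^2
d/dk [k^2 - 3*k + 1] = 2*k - 3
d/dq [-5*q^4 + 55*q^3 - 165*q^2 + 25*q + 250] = -20*q^3 + 165*q^2 - 330*q + 25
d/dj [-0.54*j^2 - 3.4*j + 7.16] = -1.08*j - 3.4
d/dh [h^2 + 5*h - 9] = 2*h + 5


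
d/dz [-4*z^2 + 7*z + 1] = 7 - 8*z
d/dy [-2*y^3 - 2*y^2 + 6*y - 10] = -6*y^2 - 4*y + 6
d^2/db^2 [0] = 0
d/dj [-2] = 0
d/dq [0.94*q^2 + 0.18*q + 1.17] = 1.88*q + 0.18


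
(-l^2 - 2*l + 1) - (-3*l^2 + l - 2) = 2*l^2 - 3*l + 3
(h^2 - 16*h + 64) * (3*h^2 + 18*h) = 3*h^4 - 30*h^3 - 96*h^2 + 1152*h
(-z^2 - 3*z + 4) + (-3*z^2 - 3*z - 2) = -4*z^2 - 6*z + 2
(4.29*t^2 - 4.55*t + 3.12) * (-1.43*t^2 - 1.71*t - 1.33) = -6.1347*t^4 - 0.829400000000001*t^3 - 2.3868*t^2 + 0.716299999999999*t - 4.1496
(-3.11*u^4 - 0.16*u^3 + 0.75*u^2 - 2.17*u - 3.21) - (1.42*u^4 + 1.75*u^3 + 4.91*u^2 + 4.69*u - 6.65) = -4.53*u^4 - 1.91*u^3 - 4.16*u^2 - 6.86*u + 3.44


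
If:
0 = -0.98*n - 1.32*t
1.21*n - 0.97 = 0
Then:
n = 0.80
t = -0.60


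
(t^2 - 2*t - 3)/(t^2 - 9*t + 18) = (t + 1)/(t - 6)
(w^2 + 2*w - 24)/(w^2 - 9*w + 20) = (w + 6)/(w - 5)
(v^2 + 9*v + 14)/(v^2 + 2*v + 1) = (v^2 + 9*v + 14)/(v^2 + 2*v + 1)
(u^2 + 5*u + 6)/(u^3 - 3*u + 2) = (u + 3)/(u^2 - 2*u + 1)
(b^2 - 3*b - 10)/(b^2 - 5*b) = (b + 2)/b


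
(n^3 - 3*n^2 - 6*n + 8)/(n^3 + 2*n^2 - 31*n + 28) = (n + 2)/(n + 7)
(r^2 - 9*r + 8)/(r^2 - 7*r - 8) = (r - 1)/(r + 1)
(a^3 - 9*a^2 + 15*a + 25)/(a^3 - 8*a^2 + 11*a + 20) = (a - 5)/(a - 4)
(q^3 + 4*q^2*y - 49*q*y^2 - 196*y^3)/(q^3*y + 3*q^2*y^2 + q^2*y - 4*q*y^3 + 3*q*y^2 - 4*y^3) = (-q^2 + 49*y^2)/(y*(-q^2 + q*y - q + y))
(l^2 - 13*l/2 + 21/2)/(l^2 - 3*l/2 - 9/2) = (2*l - 7)/(2*l + 3)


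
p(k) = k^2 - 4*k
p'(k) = 2*k - 4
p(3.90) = -0.39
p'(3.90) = 3.80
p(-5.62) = 54.06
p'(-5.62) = -15.24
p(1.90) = -3.99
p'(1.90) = -0.20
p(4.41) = 1.81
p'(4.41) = 4.82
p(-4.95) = 44.30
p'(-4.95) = -13.90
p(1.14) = -3.26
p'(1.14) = -1.72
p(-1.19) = 6.18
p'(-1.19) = -6.38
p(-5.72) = 55.60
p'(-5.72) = -15.44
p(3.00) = -3.00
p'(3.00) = 2.00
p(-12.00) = 192.00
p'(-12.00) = -28.00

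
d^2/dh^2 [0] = 0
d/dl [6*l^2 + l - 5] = 12*l + 1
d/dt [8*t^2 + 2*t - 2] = 16*t + 2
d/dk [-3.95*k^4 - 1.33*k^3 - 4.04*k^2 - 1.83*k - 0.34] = -15.8*k^3 - 3.99*k^2 - 8.08*k - 1.83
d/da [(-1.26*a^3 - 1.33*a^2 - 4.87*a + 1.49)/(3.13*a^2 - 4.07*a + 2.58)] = (-3.9438*a^4 + 10.2564*a^3 + 10.9038*a^2 - 16.1902*a - 6.5003)/(9.7969*a^4 - 25.4782*a^3 + 32.7157*a^2 - 21.0012*a + 6.6564)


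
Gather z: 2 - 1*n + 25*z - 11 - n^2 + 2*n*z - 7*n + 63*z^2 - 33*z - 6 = -n^2 - 8*n + 63*z^2 + z*(2*n - 8) - 15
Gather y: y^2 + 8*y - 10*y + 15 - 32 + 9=y^2 - 2*y - 8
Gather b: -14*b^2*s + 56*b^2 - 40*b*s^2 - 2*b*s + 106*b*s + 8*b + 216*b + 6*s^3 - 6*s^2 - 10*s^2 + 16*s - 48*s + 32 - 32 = b^2*(56 - 14*s) + b*(-40*s^2 + 104*s + 224) + 6*s^3 - 16*s^2 - 32*s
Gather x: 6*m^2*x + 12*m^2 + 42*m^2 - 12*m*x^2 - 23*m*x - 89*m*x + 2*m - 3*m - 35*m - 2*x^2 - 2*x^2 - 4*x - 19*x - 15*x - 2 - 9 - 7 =54*m^2 - 36*m + x^2*(-12*m - 4) + x*(6*m^2 - 112*m - 38) - 18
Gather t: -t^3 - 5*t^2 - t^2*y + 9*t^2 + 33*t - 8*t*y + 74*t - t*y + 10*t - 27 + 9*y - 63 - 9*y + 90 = -t^3 + t^2*(4 - y) + t*(117 - 9*y)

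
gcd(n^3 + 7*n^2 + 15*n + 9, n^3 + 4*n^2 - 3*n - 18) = n^2 + 6*n + 9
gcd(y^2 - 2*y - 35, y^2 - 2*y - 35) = y^2 - 2*y - 35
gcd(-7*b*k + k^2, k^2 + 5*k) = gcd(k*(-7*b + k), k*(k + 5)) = k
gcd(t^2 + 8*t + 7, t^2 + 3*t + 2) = t + 1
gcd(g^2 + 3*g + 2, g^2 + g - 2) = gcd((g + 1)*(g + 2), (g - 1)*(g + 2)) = g + 2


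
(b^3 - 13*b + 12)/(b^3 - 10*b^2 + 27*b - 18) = (b + 4)/(b - 6)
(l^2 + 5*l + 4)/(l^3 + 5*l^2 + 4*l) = 1/l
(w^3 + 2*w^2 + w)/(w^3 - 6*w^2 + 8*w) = (w^2 + 2*w + 1)/(w^2 - 6*w + 8)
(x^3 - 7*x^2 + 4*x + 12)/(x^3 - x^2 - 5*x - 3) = (x^2 - 8*x + 12)/(x^2 - 2*x - 3)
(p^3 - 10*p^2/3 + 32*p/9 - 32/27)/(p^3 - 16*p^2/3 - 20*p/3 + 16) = (p^2 - 2*p + 8/9)/(p^2 - 4*p - 12)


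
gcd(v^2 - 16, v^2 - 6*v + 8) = v - 4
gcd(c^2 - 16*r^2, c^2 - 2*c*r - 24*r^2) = c + 4*r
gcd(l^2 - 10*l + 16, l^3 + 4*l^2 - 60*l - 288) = l - 8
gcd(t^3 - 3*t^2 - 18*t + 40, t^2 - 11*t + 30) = t - 5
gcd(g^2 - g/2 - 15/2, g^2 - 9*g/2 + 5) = 1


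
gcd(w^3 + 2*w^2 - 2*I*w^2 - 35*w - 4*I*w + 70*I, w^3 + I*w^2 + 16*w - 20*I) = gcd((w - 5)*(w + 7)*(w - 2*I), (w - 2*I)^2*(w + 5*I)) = w - 2*I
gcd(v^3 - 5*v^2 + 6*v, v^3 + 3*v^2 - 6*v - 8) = v - 2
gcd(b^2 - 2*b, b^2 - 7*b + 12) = 1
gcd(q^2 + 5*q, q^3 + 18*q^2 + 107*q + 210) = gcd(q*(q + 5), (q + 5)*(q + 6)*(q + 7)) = q + 5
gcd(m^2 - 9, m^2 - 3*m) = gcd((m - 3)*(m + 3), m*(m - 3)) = m - 3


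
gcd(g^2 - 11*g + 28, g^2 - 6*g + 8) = g - 4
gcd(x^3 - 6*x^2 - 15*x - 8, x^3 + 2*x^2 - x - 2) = x + 1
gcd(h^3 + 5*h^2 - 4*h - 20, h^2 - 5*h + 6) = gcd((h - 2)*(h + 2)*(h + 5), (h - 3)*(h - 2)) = h - 2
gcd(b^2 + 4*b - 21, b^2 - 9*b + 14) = 1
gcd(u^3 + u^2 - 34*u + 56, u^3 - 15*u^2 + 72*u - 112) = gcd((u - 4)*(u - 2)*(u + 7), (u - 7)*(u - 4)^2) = u - 4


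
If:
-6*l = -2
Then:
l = 1/3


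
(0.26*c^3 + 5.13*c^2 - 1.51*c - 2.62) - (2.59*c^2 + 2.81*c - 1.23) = 0.26*c^3 + 2.54*c^2 - 4.32*c - 1.39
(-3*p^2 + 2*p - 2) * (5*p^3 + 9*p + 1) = -15*p^5 + 10*p^4 - 37*p^3 + 15*p^2 - 16*p - 2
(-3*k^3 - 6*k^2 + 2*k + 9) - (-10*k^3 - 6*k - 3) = 7*k^3 - 6*k^2 + 8*k + 12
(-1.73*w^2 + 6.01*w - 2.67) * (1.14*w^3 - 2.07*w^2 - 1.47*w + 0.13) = -1.9722*w^5 + 10.4325*w^4 - 12.9414*w^3 - 3.5327*w^2 + 4.7062*w - 0.3471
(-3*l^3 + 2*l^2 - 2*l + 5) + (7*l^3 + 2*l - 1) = 4*l^3 + 2*l^2 + 4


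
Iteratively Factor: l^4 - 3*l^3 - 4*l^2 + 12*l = (l)*(l^3 - 3*l^2 - 4*l + 12) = l*(l + 2)*(l^2 - 5*l + 6) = l*(l - 2)*(l + 2)*(l - 3)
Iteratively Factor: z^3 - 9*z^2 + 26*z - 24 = (z - 4)*(z^2 - 5*z + 6) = (z - 4)*(z - 2)*(z - 3)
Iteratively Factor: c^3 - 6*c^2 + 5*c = (c)*(c^2 - 6*c + 5) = c*(c - 5)*(c - 1)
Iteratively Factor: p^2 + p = (p)*(p + 1)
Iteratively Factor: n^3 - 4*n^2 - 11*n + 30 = (n - 5)*(n^2 + n - 6) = (n - 5)*(n + 3)*(n - 2)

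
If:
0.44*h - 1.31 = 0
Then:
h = 2.98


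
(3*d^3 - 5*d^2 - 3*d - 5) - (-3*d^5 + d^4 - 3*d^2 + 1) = 3*d^5 - d^4 + 3*d^3 - 2*d^2 - 3*d - 6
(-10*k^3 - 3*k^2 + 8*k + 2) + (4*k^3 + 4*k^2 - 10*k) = -6*k^3 + k^2 - 2*k + 2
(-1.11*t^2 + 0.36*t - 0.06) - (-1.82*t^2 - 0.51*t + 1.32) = 0.71*t^2 + 0.87*t - 1.38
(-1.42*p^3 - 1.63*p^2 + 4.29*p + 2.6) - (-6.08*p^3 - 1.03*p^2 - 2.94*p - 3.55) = 4.66*p^3 - 0.6*p^2 + 7.23*p + 6.15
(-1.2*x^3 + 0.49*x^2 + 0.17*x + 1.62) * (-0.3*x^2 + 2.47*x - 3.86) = 0.36*x^5 - 3.111*x^4 + 5.7913*x^3 - 1.9575*x^2 + 3.3452*x - 6.2532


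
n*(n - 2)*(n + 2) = n^3 - 4*n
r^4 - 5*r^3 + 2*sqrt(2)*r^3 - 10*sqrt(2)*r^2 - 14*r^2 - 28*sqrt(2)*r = r*(r - 7)*(r + 2)*(r + 2*sqrt(2))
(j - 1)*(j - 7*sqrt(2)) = j^2 - 7*sqrt(2)*j - j + 7*sqrt(2)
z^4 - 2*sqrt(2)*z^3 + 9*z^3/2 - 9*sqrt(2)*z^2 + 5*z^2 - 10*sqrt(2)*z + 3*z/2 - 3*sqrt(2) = (z + 1/2)*(z + 1)*(z + 3)*(z - 2*sqrt(2))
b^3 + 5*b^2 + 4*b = b*(b + 1)*(b + 4)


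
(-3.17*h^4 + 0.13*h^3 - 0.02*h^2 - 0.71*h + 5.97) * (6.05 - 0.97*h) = 3.0749*h^5 - 19.3046*h^4 + 0.8059*h^3 + 0.5677*h^2 - 10.0864*h + 36.1185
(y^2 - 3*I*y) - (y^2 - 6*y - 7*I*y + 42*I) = 6*y + 4*I*y - 42*I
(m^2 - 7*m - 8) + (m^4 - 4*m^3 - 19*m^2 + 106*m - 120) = m^4 - 4*m^3 - 18*m^2 + 99*m - 128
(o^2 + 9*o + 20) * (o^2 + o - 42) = o^4 + 10*o^3 - 13*o^2 - 358*o - 840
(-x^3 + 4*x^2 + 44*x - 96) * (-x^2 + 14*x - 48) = x^5 - 18*x^4 + 60*x^3 + 520*x^2 - 3456*x + 4608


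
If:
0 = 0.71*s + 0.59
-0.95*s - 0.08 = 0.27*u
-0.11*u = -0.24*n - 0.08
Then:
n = 0.87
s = -0.83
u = 2.63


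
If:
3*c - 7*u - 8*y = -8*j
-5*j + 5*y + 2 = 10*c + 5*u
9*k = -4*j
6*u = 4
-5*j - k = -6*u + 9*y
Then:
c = -34/65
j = 3222/3965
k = -1432/3965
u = 2/3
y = 394/11895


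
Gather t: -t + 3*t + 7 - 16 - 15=2*t - 24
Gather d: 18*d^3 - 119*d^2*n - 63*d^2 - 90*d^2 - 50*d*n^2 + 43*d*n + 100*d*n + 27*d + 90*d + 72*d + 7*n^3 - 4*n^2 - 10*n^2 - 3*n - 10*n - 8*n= 18*d^3 + d^2*(-119*n - 153) + d*(-50*n^2 + 143*n + 189) + 7*n^3 - 14*n^2 - 21*n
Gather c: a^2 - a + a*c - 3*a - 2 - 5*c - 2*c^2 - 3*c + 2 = a^2 - 4*a - 2*c^2 + c*(a - 8)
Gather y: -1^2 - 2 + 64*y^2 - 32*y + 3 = 64*y^2 - 32*y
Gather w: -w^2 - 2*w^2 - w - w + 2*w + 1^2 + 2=3 - 3*w^2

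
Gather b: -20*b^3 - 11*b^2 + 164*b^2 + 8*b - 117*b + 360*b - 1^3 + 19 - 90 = -20*b^3 + 153*b^2 + 251*b - 72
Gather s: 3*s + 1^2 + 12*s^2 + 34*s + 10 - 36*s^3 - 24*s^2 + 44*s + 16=-36*s^3 - 12*s^2 + 81*s + 27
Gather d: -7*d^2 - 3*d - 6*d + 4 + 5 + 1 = -7*d^2 - 9*d + 10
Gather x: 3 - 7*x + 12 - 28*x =15 - 35*x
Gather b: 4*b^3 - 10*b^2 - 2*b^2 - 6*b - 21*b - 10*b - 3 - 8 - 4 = 4*b^3 - 12*b^2 - 37*b - 15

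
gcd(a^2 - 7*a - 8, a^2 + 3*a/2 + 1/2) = a + 1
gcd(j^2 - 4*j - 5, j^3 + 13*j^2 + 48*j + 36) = j + 1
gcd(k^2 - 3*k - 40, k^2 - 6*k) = 1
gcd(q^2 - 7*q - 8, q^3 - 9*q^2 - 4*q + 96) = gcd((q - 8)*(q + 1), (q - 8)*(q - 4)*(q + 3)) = q - 8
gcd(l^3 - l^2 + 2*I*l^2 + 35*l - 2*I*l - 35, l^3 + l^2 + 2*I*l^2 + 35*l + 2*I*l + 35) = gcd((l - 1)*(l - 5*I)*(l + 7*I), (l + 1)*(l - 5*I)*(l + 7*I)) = l^2 + 2*I*l + 35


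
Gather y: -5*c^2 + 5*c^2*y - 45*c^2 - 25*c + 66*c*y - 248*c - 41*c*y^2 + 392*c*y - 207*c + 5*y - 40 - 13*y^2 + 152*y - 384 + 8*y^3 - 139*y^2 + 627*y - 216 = -50*c^2 - 480*c + 8*y^3 + y^2*(-41*c - 152) + y*(5*c^2 + 458*c + 784) - 640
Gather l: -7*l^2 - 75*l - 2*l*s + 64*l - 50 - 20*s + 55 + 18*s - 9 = -7*l^2 + l*(-2*s - 11) - 2*s - 4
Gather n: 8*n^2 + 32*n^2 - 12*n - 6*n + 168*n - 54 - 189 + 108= 40*n^2 + 150*n - 135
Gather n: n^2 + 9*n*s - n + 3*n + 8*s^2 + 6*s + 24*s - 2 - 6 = n^2 + n*(9*s + 2) + 8*s^2 + 30*s - 8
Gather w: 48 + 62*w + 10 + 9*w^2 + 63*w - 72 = 9*w^2 + 125*w - 14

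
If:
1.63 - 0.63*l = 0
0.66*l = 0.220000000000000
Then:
No Solution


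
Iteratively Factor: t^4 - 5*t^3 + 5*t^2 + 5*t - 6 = (t - 1)*(t^3 - 4*t^2 + t + 6) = (t - 1)*(t + 1)*(t^2 - 5*t + 6) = (t - 3)*(t - 1)*(t + 1)*(t - 2)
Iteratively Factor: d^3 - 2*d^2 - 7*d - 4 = (d + 1)*(d^2 - 3*d - 4) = (d - 4)*(d + 1)*(d + 1)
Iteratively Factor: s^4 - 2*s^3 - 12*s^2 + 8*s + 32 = (s + 2)*(s^3 - 4*s^2 - 4*s + 16) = (s - 4)*(s + 2)*(s^2 - 4) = (s - 4)*(s + 2)^2*(s - 2)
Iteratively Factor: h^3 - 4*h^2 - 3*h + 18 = (h + 2)*(h^2 - 6*h + 9) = (h - 3)*(h + 2)*(h - 3)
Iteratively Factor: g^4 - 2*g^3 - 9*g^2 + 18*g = (g)*(g^3 - 2*g^2 - 9*g + 18) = g*(g - 2)*(g^2 - 9) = g*(g - 2)*(g + 3)*(g - 3)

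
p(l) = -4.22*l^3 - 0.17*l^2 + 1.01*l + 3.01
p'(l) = -12.66*l^2 - 0.34*l + 1.01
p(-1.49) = 15.09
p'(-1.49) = -26.59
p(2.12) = -35.82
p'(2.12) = -56.61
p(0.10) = 3.11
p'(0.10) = 0.85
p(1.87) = -23.29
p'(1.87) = -43.90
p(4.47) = -372.78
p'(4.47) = -253.47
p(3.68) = -205.88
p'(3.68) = -171.69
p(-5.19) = 583.14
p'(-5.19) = -338.24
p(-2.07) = 37.62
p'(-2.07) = -52.53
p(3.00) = -109.43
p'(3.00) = -113.95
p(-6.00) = 902.35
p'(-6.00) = -452.71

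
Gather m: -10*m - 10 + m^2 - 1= m^2 - 10*m - 11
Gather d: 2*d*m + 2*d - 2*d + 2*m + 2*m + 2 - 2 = 2*d*m + 4*m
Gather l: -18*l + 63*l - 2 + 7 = 45*l + 5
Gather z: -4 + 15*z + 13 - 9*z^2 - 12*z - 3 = -9*z^2 + 3*z + 6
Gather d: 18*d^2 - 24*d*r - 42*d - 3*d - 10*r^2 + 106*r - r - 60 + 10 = 18*d^2 + d*(-24*r - 45) - 10*r^2 + 105*r - 50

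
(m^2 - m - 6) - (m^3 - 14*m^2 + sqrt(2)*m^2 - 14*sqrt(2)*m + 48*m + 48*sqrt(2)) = -m^3 - sqrt(2)*m^2 + 15*m^2 - 49*m + 14*sqrt(2)*m - 48*sqrt(2) - 6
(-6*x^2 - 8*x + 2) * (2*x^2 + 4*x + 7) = -12*x^4 - 40*x^3 - 70*x^2 - 48*x + 14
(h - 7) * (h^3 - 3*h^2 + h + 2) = h^4 - 10*h^3 + 22*h^2 - 5*h - 14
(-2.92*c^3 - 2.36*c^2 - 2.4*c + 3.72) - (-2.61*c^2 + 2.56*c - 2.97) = -2.92*c^3 + 0.25*c^2 - 4.96*c + 6.69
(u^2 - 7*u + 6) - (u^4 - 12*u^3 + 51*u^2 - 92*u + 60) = -u^4 + 12*u^3 - 50*u^2 + 85*u - 54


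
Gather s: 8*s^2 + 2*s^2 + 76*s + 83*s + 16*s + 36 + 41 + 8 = 10*s^2 + 175*s + 85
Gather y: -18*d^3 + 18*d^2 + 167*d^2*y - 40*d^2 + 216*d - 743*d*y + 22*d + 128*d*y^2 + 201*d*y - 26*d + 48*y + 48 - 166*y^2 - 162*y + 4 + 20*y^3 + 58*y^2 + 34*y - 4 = -18*d^3 - 22*d^2 + 212*d + 20*y^3 + y^2*(128*d - 108) + y*(167*d^2 - 542*d - 80) + 48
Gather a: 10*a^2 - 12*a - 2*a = 10*a^2 - 14*a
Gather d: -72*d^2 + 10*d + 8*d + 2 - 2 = -72*d^2 + 18*d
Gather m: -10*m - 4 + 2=-10*m - 2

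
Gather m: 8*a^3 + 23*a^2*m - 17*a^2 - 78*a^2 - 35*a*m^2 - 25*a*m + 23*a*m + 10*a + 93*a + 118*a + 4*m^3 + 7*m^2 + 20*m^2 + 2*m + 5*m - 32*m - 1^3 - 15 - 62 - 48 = 8*a^3 - 95*a^2 + 221*a + 4*m^3 + m^2*(27 - 35*a) + m*(23*a^2 - 2*a - 25) - 126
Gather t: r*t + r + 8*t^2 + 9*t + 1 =r + 8*t^2 + t*(r + 9) + 1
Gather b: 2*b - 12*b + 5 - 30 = -10*b - 25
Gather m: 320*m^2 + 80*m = 320*m^2 + 80*m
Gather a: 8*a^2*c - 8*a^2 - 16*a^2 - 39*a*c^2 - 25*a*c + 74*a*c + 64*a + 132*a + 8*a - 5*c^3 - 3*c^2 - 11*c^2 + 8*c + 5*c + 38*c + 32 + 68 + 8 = a^2*(8*c - 24) + a*(-39*c^2 + 49*c + 204) - 5*c^3 - 14*c^2 + 51*c + 108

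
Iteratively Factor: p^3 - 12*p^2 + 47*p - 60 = (p - 4)*(p^2 - 8*p + 15) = (p - 5)*(p - 4)*(p - 3)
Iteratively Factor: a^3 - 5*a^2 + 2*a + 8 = (a - 4)*(a^2 - a - 2) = (a - 4)*(a + 1)*(a - 2)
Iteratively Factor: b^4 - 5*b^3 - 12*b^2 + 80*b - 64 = (b - 4)*(b^3 - b^2 - 16*b + 16) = (b - 4)*(b + 4)*(b^2 - 5*b + 4) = (b - 4)*(b - 1)*(b + 4)*(b - 4)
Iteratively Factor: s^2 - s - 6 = (s + 2)*(s - 3)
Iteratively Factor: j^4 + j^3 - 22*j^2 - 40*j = (j + 4)*(j^3 - 3*j^2 - 10*j) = (j - 5)*(j + 4)*(j^2 + 2*j) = (j - 5)*(j + 2)*(j + 4)*(j)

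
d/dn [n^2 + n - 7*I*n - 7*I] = 2*n + 1 - 7*I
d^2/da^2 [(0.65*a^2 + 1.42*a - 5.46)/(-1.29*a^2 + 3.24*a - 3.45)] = (-1.77635683940025e-15*a^4 - 10.159524*a^3 + 71.872866*a^2 - 99.005436*a + 18.815562)/(2.146689*a^6 - 16.175052*a^5 + 57.849147*a^4 - 120.529944*a^3 + 154.712835*a^2 - 115.6923*a + 41.063625)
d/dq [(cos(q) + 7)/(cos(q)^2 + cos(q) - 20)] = (cos(q)^2 + 14*cos(q) + 27)*sin(q)/(cos(q)^2 + cos(q) - 20)^2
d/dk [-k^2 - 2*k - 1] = -2*k - 2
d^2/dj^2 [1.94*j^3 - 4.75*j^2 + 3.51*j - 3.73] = 11.64*j - 9.5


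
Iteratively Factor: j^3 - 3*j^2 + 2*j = (j)*(j^2 - 3*j + 2) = j*(j - 1)*(j - 2)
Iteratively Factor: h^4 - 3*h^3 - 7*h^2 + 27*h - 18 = (h - 2)*(h^3 - h^2 - 9*h + 9) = (h - 3)*(h - 2)*(h^2 + 2*h - 3) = (h - 3)*(h - 2)*(h - 1)*(h + 3)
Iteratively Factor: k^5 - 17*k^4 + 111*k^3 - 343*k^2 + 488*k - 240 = (k - 4)*(k^4 - 13*k^3 + 59*k^2 - 107*k + 60) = (k - 4)^2*(k^3 - 9*k^2 + 23*k - 15) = (k - 4)^2*(k - 3)*(k^2 - 6*k + 5) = (k - 4)^2*(k - 3)*(k - 1)*(k - 5)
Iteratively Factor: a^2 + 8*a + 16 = (a + 4)*(a + 4)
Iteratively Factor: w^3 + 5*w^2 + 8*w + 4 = (w + 2)*(w^2 + 3*w + 2) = (w + 2)^2*(w + 1)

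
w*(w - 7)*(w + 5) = w^3 - 2*w^2 - 35*w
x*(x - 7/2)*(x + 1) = x^3 - 5*x^2/2 - 7*x/2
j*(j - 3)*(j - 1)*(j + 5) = j^4 + j^3 - 17*j^2 + 15*j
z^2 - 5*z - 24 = (z - 8)*(z + 3)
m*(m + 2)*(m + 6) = m^3 + 8*m^2 + 12*m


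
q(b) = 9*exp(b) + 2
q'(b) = 9*exp(b)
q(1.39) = 38.13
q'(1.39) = 36.13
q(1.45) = 40.37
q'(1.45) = 38.37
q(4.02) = 503.31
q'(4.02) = 501.31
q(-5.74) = 2.03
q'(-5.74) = 0.03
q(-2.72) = 2.59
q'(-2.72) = 0.59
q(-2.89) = 2.50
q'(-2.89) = 0.50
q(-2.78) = 2.56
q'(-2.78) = 0.56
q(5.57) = 2363.91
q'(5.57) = 2361.91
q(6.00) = 3632.86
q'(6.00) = 3630.86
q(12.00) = 1464795.12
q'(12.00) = 1464793.12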